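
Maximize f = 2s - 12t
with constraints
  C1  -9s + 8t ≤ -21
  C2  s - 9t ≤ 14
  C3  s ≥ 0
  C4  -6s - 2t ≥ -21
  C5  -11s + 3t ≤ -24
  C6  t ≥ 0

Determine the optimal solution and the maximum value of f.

s = 7/2, t = 0, maximum f = 7

Feasible corners and f = 2s - 12t:
  (35/11, 21/22) → f = -56/11
  (7/3, 0) → f = 14/3
  (7/2, 0) → f = 7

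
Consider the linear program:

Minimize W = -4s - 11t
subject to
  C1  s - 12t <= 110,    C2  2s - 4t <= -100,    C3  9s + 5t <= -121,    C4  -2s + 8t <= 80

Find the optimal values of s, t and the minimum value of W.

The binding constraints are 2s - 4t = -100 and -2s + 8t = 80.
Solving simultaneously gives s = -60, t = -5.

s = -60, t = -5, minimum W = 295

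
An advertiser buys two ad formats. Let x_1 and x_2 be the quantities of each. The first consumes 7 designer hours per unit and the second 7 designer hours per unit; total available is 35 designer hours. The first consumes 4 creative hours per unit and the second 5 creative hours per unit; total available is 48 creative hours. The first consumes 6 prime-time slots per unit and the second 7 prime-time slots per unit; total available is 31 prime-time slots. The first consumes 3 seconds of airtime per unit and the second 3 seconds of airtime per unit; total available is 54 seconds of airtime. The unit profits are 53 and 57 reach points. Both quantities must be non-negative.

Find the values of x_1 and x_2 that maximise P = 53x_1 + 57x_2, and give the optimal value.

x_1 = 4, x_2 = 1, maximum P = 269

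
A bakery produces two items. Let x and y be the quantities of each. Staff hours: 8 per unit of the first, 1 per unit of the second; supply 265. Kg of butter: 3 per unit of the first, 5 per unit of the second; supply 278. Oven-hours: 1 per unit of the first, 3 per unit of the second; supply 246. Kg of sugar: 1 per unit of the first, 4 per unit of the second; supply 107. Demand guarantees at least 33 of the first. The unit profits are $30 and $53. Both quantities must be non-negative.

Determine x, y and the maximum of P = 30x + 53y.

x = 33, y = 1, maximum P = 1043

Extreme points and P = 30x + 53y:
  (265/8, 0) → P = 3975/4
  (33, 0) → P = 990
  (33, 1) → P = 1043

The optimum lies where 8x + y = 265 and x = 33.
Solving simultaneously gives x = 33, y = 1.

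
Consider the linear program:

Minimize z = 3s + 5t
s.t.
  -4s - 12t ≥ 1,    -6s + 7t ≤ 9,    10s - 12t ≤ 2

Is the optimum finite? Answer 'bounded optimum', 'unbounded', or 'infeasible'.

Extreme points and z = 3s + 5t:
  (-23/20, 3/10) → z = -39/20
  (1/14, -3/28) → z = -9/28
  (-61, -51) → z = -438
The feasible region has finitely many vertices and no improving ray; the minimum is -438 at (-61, -51).

bounded optimum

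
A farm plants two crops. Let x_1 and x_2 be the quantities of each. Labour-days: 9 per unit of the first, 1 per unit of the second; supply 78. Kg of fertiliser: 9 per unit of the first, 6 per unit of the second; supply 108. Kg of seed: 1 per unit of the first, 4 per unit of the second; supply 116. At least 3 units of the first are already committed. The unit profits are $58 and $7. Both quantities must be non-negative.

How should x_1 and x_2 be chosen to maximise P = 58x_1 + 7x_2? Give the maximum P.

x_1 = 8, x_2 = 6, maximum P = 506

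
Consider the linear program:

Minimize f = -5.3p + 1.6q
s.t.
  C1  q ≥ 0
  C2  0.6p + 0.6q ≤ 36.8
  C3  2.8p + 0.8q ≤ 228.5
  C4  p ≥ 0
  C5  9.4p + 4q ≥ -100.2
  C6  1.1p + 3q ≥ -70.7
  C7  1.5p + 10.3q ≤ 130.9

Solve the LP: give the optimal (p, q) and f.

Feasible corners and f = -5.3p + 1.6q:
  (184/3, 0) → f = -4876/15
  (0, 0) → f = 0
  (15025/264, 389/88) → f = -777653/2640
  (0, 1309/103) → f = 10472/515

p = 184/3, q = 0, minimum f = -4876/15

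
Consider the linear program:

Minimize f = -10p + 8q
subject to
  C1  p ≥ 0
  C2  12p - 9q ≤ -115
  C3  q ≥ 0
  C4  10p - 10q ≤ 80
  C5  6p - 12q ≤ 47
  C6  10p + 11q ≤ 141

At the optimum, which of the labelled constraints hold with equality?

Feasible corners and f = -10p + 8q:
  (0, 115/9) → f = 920/9
  (0, 141/11) → f = 1128/11
  (2/111, 1421/111) → f = 11348/111

The minimum is at (0, 115/9). Substituting into each constraint, equality holds for C1 and C2; the remaining constraints have slack.

C1 and C2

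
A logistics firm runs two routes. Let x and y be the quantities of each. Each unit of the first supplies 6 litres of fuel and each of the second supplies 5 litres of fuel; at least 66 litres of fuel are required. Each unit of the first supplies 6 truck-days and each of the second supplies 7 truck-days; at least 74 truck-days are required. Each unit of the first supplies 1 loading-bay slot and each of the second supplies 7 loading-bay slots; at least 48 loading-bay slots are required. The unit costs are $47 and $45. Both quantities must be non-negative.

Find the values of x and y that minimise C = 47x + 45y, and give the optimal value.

x = 6, y = 6, minimum C = 552

Extreme points and C = 47x + 45y:
  (0, 66/5) → C = 594
  (48, 0) → C = 2256
  (6, 6) → C = 552
The feasible region is unbounded (it extends along (0, 1), (1, 0)), but C strictly increases along every unbounded feasible direction, so there is no improving ray and the minimum is attained at a vertex.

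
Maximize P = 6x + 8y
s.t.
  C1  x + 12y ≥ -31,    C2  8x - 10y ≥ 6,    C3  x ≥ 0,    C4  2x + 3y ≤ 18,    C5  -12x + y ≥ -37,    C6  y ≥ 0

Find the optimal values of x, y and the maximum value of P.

Extreme points and P = 6x + 8y:
  (13/4, 2) → P = 71/2
  (3/4, 0) → P = 9/2
  (37/12, 0) → P = 37/2

The binding constraints are 8x - 10y = 6 and -12x + y = -37.
Solving simultaneously gives x = 13/4, y = 2.

x = 13/4, y = 2, maximum P = 71/2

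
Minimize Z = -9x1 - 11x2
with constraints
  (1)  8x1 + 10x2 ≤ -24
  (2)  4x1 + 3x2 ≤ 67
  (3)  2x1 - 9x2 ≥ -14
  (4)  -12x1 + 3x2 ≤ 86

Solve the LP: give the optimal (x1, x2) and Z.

x1 = 371/8, x2 = -79/2, minimum Z = 137/8

Extreme points and Z = -9x1 - 11x2:
  (371/8, -79/2) → Z = 137/8
  (-89/23, 16/23) → Z = 625/23
  (-122/17, -2/51) → Z = 3316/51
The feasible region is unbounded (it extends along (-1, -4), (3, -4)), but Z strictly increases along every unbounded feasible direction, so there is no improving ray and the minimum is attained at a vertex.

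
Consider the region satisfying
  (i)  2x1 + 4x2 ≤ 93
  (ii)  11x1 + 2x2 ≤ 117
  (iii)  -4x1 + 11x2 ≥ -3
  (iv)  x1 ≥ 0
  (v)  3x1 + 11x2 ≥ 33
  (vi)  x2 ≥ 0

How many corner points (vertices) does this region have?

Intersecting each pair of boundary lines and keeping only the points that satisfy every inequality leaves:
  (141/20, 789/40)
  (0, 93/4)
  (431/43, 145/43)
  (36/7, 123/77)
  (0, 3)

5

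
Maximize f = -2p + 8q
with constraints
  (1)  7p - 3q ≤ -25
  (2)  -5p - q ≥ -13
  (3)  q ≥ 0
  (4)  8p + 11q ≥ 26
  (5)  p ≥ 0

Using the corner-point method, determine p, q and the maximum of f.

Feasible corners and f = -2p + 8q:
  (7/11, 108/11) → f = 850/11
  (0, 25/3) → f = 200/3
  (0, 13) → f = 104

The optimum lies where -5p - q = -13 and p = 0.
Solving simultaneously gives p = 0, q = 13.

p = 0, q = 13, maximum f = 104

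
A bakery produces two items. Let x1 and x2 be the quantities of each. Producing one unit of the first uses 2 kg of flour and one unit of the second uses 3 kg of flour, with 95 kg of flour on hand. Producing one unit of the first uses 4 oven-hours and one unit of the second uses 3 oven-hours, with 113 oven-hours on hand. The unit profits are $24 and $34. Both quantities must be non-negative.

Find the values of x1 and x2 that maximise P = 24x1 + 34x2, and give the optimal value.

Vertices and P = 24x1 + 34x2:
  (0, 0) → P = 0
  (0, 95/3) → P = 3230/3
  (113/4, 0) → P = 678
  (9, 77/3) → P = 3266/3

At the optimal vertex, 2x1 + 3x2 = 95 and 4x1 + 3x2 = 113.
Solving simultaneously gives x1 = 9, x2 = 77/3.

x1 = 9, x2 = 77/3, maximum P = 3266/3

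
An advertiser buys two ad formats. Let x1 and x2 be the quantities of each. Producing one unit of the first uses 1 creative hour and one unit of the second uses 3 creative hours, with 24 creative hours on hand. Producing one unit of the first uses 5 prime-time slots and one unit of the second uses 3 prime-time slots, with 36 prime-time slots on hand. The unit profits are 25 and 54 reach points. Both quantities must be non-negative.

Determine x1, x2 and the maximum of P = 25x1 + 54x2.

Extreme points and P = 25x1 + 54x2:
  (0, 0) → P = 0
  (0, 8) → P = 432
  (36/5, 0) → P = 180
  (3, 7) → P = 453

x1 = 3, x2 = 7, maximum P = 453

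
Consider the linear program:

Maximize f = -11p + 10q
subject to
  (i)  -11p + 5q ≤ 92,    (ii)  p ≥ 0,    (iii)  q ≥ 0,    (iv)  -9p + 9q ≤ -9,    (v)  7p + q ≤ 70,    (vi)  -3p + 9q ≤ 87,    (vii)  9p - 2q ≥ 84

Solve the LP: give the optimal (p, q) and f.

p = 224/23, q = 42/23, maximum f = -2044/23

Vertices and f = -11p + 10q:
  (10, 0) → f = -110
  (28/3, 0) → f = -308/3
  (224/23, 42/23) → f = -2044/23

The binding constraints are 7p + q = 70 and 9p - 2q = 84.
Solving simultaneously gives p = 224/23, q = 42/23.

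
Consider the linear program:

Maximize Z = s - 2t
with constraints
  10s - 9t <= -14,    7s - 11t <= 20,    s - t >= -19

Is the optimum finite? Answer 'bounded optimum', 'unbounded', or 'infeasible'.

bounded optimum

Extreme points and Z = s - 2t:
  (-334/47, -298/47) → Z = 262/47
  (157, 176) → Z = -195
  (-229/4, -153/4) → Z = 77/4
The feasible region has finitely many vertices and no improving ray; the maximum is 77/4 at (-229/4, -153/4).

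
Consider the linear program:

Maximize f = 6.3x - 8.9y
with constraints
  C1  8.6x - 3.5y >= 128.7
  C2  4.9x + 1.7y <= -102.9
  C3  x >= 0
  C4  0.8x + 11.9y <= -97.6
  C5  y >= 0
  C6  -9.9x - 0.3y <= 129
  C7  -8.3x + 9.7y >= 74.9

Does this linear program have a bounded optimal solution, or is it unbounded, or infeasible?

infeasible

The boundaries -9.9x - 0.3y = 129 and -8.3x + 9.7y = 74.9 meet at (-42459/3284, -10973/3284), but that point violates 8.6x - 3.5y ≥ 128.7. Every candidate vertex is excluded by some other constraint, so the feasible region is empty.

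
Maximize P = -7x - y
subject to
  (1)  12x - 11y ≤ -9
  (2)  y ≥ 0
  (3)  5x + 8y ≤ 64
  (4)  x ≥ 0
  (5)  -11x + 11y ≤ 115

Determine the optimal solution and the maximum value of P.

Corner points and P = -7x - y:
  (632/151, 813/151) → P = -5237/151
  (0, 9/11) → P = -9/11
  (0, 8) → P = -8

At the optimal vertex, 12x - 11y = -9 and x = 0.
Solving simultaneously gives x = 0, y = 9/11.

x = 0, y = 9/11, maximum P = -9/11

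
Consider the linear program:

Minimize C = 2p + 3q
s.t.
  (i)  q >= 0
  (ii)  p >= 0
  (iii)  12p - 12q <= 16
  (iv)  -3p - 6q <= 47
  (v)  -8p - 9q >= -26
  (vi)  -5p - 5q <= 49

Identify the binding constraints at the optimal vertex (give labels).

Extreme points and C = 2p + 3q:
  (0, 0) → C = 0
  (4/3, 0) → C = 8/3
  (0, 26/9) → C = 26/3
  (38/17, 46/51) → C = 122/17

The minimum is at (0, 0). Substituting into each constraint, equality holds for (i) and (ii); the remaining constraints have slack.

(i) and (ii)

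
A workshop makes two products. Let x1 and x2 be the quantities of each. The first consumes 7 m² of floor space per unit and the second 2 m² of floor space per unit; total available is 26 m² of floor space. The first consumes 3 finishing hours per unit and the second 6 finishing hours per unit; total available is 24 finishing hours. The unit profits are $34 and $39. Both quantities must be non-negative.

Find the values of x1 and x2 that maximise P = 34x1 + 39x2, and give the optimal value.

x1 = 3, x2 = 5/2, maximum P = 399/2

Extreme points and P = 34x1 + 39x2:
  (0, 0) → P = 0
  (0, 4) → P = 156
  (26/7, 0) → P = 884/7
  (3, 5/2) → P = 399/2

At the optimal vertex, 7x1 + 2x2 = 26 and 3x1 + 6x2 = 24.
Solving simultaneously gives x1 = 3, x2 = 5/2.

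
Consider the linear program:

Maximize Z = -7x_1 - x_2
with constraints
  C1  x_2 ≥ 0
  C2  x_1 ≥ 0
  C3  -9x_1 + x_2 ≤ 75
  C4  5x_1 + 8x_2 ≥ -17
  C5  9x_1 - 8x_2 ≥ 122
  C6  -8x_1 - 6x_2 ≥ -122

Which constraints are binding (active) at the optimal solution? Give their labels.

Corner points and Z = -7x_1 - x_2:
  (122/9, 0) → Z = -854/9
  (61/4, 0) → Z = -427/4
  (854/59, 61/59) → Z = -6039/59

The maximum is at (122/9, 0). Substituting into each constraint, equality holds for C1 and C5; the remaining constraints have slack.

C1 and C5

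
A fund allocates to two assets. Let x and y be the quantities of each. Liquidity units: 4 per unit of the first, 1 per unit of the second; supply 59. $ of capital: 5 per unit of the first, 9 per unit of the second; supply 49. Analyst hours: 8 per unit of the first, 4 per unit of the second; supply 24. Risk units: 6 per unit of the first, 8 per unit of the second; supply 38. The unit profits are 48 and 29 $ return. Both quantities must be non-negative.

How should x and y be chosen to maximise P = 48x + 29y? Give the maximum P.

The binding constraints are 8x + 4y = 24 and 6x + 8y = 38.
Solving simultaneously gives x = 1, y = 4.

x = 1, y = 4, maximum P = 164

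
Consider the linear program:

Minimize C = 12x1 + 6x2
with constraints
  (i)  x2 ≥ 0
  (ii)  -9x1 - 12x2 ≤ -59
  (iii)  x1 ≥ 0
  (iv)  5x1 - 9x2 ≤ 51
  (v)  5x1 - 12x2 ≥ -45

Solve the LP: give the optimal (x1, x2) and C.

x1 = 1, x2 = 25/6, minimum C = 37

Feasible corners and C = 12x1 + 6x2:
  (59/9, 0) → C = 236/3
  (51/5, 0) → C = 612/5
  (1, 25/6) → C = 37
  (339/5, 32) → C = 5028/5

At the optimal vertex, -9x1 - 12x2 = -59 and 5x1 - 12x2 = -45.
Solving simultaneously gives x1 = 1, x2 = 25/6.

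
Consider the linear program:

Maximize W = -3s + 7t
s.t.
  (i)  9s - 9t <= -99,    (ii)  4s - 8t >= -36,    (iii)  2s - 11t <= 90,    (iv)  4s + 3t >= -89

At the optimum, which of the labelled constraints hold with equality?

(i) and (ii)

Feasible corners and W = -3s + 7t:
  (-13, -2) → W = 25
  (-122/7, -45/7) → W = 51/7
  (-205/11, -53/11) → W = 244/11

The maximum is at (-13, -2). Substituting into each constraint, equality holds for (i) and (ii); the remaining constraints have slack.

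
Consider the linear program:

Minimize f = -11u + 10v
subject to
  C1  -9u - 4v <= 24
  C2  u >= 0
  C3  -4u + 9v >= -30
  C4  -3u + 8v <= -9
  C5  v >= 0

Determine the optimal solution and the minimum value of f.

Extreme points and f = -11u + 10v:
  (159/5, 54/5) → f = -1209/5
  (15/2, 0) → f = -165/2
  (3, 0) → f = -33

The binding constraints are -4u + 9v = -30 and -3u + 8v = -9.
Solving simultaneously gives u = 159/5, v = 54/5.

u = 159/5, v = 54/5, minimum f = -1209/5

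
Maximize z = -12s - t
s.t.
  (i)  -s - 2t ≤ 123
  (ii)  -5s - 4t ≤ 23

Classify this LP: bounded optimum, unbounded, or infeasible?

From the feasible point (223/3, -296/3), moving in the direction (-4, 5) keeps every constraint satisfied while z increases without bound.

unbounded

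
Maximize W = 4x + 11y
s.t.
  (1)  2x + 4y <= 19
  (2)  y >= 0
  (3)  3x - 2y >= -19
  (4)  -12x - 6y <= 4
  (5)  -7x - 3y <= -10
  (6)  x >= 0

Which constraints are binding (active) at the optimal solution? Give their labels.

(1) and (6)

Extreme points and W = 4x + 11y:
  (19/2, 0) → W = 38
  (0, 19/4) → W = 209/4
  (10/7, 0) → W = 40/7
  (0, 10/3) → W = 110/3

The maximum is at (0, 19/4). Substituting into each constraint, equality holds for (1) and (6); the remaining constraints have slack.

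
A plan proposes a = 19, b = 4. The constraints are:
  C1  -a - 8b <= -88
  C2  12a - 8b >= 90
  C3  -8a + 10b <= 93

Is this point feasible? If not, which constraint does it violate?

Constraint C1: -a - 8b = -51, which is not ≤ -88. All other constraints are satisfied.

not feasible — violates C1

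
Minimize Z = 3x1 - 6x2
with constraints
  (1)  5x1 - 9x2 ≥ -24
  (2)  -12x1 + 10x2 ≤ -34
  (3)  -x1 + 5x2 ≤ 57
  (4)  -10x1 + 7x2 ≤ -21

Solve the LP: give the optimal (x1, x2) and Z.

x1 = 393/16, x2 = 261/16, minimum Z = -387/16

The feasible region is unbounded (it extends along (5, 1), (-7, -10)), but Z strictly increases along every unbounded feasible direction, so there is no improving ray and the minimum is attained at a vertex.

The optimum lies where 5x1 - 9x2 = -24 and -x1 + 5x2 = 57.
Solving simultaneously gives x1 = 393/16, x2 = 261/16.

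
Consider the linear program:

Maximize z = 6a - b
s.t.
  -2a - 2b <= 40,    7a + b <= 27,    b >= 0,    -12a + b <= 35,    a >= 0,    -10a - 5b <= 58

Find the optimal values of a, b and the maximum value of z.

Extreme points and z = 6a - b:
  (27/7, 0) → z = 162/7
  (0, 27) → z = -27
  (0, 0) → z = 0

The optimum lies where 7a + b = 27 and b = 0.
Solving simultaneously gives a = 27/7, b = 0.

a = 27/7, b = 0, maximum z = 162/7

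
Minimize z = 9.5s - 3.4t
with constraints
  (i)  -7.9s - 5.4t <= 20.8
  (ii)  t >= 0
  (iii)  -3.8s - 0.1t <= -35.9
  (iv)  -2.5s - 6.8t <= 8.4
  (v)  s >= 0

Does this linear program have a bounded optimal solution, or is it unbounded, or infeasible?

From the feasible point (359/38, 0), moving in the direction (0, 1) keeps every constraint satisfied while z decreases without bound.

unbounded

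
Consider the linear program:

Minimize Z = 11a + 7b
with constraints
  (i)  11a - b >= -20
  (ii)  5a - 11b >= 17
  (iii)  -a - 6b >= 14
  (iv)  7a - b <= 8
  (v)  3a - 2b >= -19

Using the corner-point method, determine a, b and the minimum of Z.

a = -7, b = -57, minimum Z = -476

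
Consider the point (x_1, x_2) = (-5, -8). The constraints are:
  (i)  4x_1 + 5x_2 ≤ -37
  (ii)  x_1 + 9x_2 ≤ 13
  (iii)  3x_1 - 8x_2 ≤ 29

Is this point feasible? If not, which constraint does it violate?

not feasible — violates (iii)

Constraint (iii): 3x_1 - 8x_2 = 49, which is not ≤ 29. All other constraints are satisfied.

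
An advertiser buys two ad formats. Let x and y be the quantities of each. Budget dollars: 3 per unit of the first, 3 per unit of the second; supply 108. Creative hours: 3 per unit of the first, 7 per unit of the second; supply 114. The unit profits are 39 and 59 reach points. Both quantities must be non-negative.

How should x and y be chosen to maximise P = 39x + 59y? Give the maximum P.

x = 69/2, y = 3/2, maximum P = 1434

Corner points and P = 39x + 59y:
  (0, 0) → P = 0
  (0, 114/7) → P = 6726/7
  (36, 0) → P = 1404
  (69/2, 3/2) → P = 1434

The binding constraints are 3x + 3y = 108 and 3x + 7y = 114.
Solving simultaneously gives x = 69/2, y = 3/2.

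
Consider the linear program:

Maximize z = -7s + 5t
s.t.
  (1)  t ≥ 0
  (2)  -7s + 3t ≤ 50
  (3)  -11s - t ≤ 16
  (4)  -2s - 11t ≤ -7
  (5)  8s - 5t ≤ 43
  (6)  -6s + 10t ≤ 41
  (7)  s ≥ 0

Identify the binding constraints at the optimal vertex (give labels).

Extreme points and z = -7s + 5t:
  (7/2, 0) → z = -49/2
  (43/8, 0) → z = -301/8
  (0, 7/11) → z = 35/11
  (127/10, 293/25) → z = -303/10
  (0, 41/10) → z = 41/2

The maximum is at (0, 41/10). Substituting into each constraint, equality holds for (6) and (7); the remaining constraints have slack.

(6) and (7)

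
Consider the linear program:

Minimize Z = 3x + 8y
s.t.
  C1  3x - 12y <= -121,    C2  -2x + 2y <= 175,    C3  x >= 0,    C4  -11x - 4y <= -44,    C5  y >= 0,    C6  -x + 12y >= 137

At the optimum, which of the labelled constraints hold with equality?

Extreme points and Z = 3x + 8y:
  (8, 145/12) → Z = 362/3
  (0, 175/2) → Z = 700
  (0, 137/12) → Z = 274/3
The feasible region is unbounded (it extends along (4, 1), (1, 1)), but Z strictly increases along every unbounded feasible direction, so there is no improving ray and the minimum is attained at a vertex.

The minimum is at (0, 137/12). Substituting into each constraint, equality holds for C3 and C6; the remaining constraints have slack.

C3 and C6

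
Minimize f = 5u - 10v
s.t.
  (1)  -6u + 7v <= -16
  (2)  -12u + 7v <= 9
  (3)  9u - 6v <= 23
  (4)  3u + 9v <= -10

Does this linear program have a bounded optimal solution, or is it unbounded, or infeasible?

bounded optimum

Corner points and f = 5u - 10v:
  (-25/6, -41/7) → f = 1585/42
  (74/75, -36/25) → f = 58/3
  (-215/9, -119/3) → f = 2495/9
  (49/33, -53/33) → f = 775/33
The feasible region has finitely many vertices and no improving ray; the minimum is 58/3 at (74/75, -36/25).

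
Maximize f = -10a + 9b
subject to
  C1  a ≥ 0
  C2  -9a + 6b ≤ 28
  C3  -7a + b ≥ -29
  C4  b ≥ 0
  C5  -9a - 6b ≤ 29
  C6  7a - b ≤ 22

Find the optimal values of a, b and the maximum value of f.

Corner points and f = -10a + 9b:
  (0, 14/3) → f = 42
  (0, 0) → f = 0
  (160/33, 394/33) → f = 1946/33
  (22/7, 0) → f = -220/7

a = 160/33, b = 394/33, maximum f = 1946/33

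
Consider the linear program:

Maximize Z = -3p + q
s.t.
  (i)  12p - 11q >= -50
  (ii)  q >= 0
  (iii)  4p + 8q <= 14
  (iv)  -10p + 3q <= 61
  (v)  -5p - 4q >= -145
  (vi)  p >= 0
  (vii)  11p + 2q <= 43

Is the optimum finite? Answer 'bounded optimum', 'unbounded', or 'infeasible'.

bounded optimum

Feasible corners and Z = -3p + q:
  (7/2, 0) → Z = -21/2
  (0, 0) → Z = 0
  (0, 7/4) → Z = 7/4
The feasible region has finitely many vertices and no improving ray; the maximum is 7/4 at (0, 7/4).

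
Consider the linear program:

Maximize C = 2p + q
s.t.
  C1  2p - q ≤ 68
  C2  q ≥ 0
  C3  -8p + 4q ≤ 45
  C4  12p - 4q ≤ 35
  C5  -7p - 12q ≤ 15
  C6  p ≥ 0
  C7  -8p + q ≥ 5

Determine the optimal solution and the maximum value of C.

p = 25/24, q = 40/3, maximum C = 185/12

Vertices and C = 2p + q:
  (0, 45/4) → C = 45/4
  (25/24, 40/3) → C = 185/12
  (0, 5) → C = 5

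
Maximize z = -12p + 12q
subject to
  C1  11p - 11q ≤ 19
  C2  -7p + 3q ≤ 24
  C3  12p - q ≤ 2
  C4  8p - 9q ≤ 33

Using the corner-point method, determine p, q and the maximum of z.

p = 30/29, q = 302/29, maximum z = 3264/29

Corner points and z = -12p + 12q:
  (-321/44, -397/44) → z = -228/11
  (3/121, -206/121) → z = -228/11
  (30/29, 302/29) → z = 3264/29

The optimum lies where -7p + 3q = 24 and 12p - q = 2.
Solving simultaneously gives p = 30/29, q = 302/29.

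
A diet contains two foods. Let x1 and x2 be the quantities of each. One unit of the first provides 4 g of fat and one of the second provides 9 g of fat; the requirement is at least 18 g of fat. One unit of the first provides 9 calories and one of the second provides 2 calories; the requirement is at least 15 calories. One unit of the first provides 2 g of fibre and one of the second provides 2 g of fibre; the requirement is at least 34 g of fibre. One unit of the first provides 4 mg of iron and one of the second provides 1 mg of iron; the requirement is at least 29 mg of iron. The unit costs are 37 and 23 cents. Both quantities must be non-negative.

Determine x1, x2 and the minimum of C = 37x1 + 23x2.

Extreme points and C = 37x1 + 23x2:
  (0, 29) → C = 667
  (17, 0) → C = 629
  (4, 13) → C = 447
The feasible region is unbounded (it extends along (0, 1), (1, 0)), but C strictly increases along every unbounded feasible direction, so there is no improving ray and the minimum is attained at a vertex.

The optimum lies where 2x1 + 2x2 = 34 and 4x1 + x2 = 29.
Solving simultaneously gives x1 = 4, x2 = 13.

x1 = 4, x2 = 13, minimum C = 447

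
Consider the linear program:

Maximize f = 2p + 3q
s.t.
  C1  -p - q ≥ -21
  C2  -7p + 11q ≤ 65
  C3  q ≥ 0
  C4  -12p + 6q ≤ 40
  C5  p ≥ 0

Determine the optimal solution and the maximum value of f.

Corner points and f = 2p + 3q:
  (83/9, 106/9) → f = 484/9
  (21, 0) → f = 42
  (0, 65/11) → f = 195/11
  (0, 0) → f = 0

At the optimal vertex, -p - q = -21 and -7p + 11q = 65.
Solving simultaneously gives p = 83/9, q = 106/9.

p = 83/9, q = 106/9, maximum f = 484/9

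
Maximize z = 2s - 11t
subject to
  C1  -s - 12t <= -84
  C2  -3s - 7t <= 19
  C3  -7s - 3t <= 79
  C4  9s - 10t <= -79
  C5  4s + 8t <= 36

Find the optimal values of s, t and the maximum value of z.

Extreme points and z = 2s - 11t:
  (-400/27, 667/81) → z = -9737/81
  (-6, 15/2) → z = -189/2
  (-185/11, 142/11) → z = -1932/11

s = -6, t = 15/2, maximum z = -189/2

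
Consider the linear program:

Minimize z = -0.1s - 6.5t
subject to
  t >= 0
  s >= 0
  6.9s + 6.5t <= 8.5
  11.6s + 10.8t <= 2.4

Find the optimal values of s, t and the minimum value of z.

s = 0, t = 2/9, minimum z = -13/9

Vertices and z = -0.1s - 6.5t:
  (0, 0) → z = 0
  (6/29, 0) → z = -3/145
  (0, 2/9) → z = -13/9

The binding constraints are s = 0 and 11.6s + 10.8t = 2.4.
Solving simultaneously gives s = 0, t = 2/9.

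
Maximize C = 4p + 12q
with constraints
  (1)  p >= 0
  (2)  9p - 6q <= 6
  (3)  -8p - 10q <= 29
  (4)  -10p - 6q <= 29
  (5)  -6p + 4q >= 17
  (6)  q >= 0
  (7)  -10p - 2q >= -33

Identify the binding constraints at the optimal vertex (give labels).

Feasible corners and C = 4p + 12q:
  (0, 17/4) → C = 51
  (0, 33/2) → C = 198
  (49/26, 92/13) → C = 1202/13

The maximum is at (0, 33/2). Substituting into each constraint, equality holds for (1) and (7); the remaining constraints have slack.

(1) and (7)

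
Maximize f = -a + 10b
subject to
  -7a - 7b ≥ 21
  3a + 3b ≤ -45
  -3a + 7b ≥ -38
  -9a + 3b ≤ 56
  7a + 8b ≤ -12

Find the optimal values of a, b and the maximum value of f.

a = -101/12, b = -79/12, maximum f = -689/12

Corner points and f = -a + 10b:
  (-67/10, -83/10) → f = -763/10
  (-101/12, -79/12) → f = -689/12
  (-253/27, -85/9) → f = -2297/27

The optimum lies where 3a + 3b = -45 and -9a + 3b = 56.
Solving simultaneously gives a = -101/12, b = -79/12.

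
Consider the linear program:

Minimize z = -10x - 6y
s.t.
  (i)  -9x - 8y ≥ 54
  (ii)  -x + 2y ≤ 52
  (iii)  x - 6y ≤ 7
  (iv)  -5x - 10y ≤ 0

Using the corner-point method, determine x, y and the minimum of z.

x = -54/5, y = 27/5, minimum z = 378/5

The optimum lies where -9x - 8y = 54 and -5x - 10y = 0.
Solving simultaneously gives x = -54/5, y = 27/5.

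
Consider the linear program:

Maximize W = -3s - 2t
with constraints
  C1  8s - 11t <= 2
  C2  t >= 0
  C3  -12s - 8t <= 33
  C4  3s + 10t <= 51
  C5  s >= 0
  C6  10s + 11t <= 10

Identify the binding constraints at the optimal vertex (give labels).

Corner points and W = -3s - 2t:
  (1/4, 0) → W = -3/4
  (2/3, 10/33) → W = -86/33
  (0, 0) → W = 0
  (0, 10/11) → W = -20/11

The maximum is at (0, 0). Substituting into each constraint, equality holds for C2 and C5; the remaining constraints have slack.

C2 and C5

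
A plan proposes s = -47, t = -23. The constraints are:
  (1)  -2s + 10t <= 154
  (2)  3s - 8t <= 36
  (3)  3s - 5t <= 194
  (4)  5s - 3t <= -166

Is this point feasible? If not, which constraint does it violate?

not feasible — violates (2)

Constraint (2): 3s - 8t = 43, which is not ≤ 36. All other constraints are satisfied.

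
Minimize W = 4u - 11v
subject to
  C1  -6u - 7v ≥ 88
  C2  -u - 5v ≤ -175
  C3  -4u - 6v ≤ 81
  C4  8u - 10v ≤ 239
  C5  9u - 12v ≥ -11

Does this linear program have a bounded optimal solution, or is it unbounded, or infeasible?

infeasible

The boundaries -6u - 7v = 88 and -u - 5v = -175 meet at (-1665/23, 1138/23), but that point violates 9u - 12v ≥ -11. Every candidate vertex is excluded by some other constraint, so the feasible region is empty.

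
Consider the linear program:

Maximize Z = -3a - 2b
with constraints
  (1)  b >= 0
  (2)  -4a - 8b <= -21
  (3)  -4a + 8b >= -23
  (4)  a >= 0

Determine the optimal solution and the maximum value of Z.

The feasible region is unbounded (it extends along (0, 1), (2, 1)), but Z strictly decreases along every unbounded feasible direction, so there is no improving ray and the maximum is attained at a vertex.

a = 0, b = 21/8, maximum Z = -21/4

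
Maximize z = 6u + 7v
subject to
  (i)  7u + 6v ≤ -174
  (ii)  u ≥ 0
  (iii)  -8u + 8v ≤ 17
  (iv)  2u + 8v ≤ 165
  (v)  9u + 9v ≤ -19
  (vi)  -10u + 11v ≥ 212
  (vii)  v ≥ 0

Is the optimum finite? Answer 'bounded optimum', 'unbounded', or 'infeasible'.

The boundaries -10u + 11v = 212 and v = 0 meet at (-106/5, 0), but that point violates 7u + 6v ≤ -174. Every candidate vertex is excluded by some other constraint, so the feasible region is empty.

infeasible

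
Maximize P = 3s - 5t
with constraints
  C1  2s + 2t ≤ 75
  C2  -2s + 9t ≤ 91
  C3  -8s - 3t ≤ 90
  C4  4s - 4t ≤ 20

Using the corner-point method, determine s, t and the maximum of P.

The optimum lies where -8s - 3t = 90 and 4s - 4t = 20.
Solving simultaneously gives s = -75/11, t = -130/11.

s = -75/11, t = -130/11, maximum P = 425/11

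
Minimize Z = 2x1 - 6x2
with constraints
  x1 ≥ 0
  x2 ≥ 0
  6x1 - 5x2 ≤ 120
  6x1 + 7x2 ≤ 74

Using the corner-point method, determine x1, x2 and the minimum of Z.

x1 = 0, x2 = 74/7, minimum Z = -444/7

Corner points and Z = 2x1 - 6x2:
  (0, 0) → Z = 0
  (0, 74/7) → Z = -444/7
  (37/3, 0) → Z = 74/3

At the optimal vertex, x1 = 0 and 6x1 + 7x2 = 74.
Solving simultaneously gives x1 = 0, x2 = 74/7.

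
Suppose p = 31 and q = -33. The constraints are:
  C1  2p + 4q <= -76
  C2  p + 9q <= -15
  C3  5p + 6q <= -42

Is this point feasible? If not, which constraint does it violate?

not feasible — violates C1

Constraint C1: 2p + 4q = -70, which is not ≤ -76. All other constraints are satisfied.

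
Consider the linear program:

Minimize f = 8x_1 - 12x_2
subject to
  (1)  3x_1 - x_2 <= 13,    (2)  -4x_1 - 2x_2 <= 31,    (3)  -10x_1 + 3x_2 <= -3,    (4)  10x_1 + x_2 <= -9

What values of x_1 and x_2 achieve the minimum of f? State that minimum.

x_1 = -3/5, x_2 = -3, minimum f = 156/5

The optimum lies where -10x_1 + 3x_2 = -3 and 10x_1 + x_2 = -9.
Solving simultaneously gives x_1 = -3/5, x_2 = -3.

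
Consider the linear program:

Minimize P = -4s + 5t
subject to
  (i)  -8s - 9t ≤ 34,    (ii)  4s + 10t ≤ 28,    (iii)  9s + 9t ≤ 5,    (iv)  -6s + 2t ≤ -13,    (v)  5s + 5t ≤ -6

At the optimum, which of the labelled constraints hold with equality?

(i) and (v)

Corner points and P = -4s + 5t:
  (7/10, -22/5) → P = -124/5
  (116/5, -122/5) → P = -1074/5
  (53/40, -101/40) → P = -717/40

The minimum is at (116/5, -122/5). Substituting into each constraint, equality holds for (i) and (v); the remaining constraints have slack.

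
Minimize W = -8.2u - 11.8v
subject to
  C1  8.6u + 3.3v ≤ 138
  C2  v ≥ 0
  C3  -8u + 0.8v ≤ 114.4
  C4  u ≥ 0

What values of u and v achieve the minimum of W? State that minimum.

u = 0, v = 460/11, minimum W = -5428/11

Extreme points and W = -8.2u - 11.8v:
  (690/43, 0) → W = -5658/43
  (0, 460/11) → W = -5428/11
  (0, 0) → W = 0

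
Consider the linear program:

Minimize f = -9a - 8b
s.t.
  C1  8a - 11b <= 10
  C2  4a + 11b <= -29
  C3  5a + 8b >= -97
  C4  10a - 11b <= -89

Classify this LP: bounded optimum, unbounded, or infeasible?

bounded optimum

Corner points and f = -9a - 8b:
  (-835/23, 243/23) → f = 5571/23
  (-59/7, 3/7) → f = 507/7
  (-593/45, -35/9) → f = 6737/45
The feasible region has finitely many vertices and no improving ray; the minimum is 507/7 at (-59/7, 3/7).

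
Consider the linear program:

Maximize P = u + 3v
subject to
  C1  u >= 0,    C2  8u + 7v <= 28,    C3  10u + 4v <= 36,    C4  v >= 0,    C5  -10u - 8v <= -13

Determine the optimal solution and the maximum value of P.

Extreme points and P = u + 3v:
  (0, 4) → P = 12
  (0, 13/8) → P = 39/8
  (7/2, 0) → P = 7/2
  (13/10, 0) → P = 13/10

u = 0, v = 4, maximum P = 12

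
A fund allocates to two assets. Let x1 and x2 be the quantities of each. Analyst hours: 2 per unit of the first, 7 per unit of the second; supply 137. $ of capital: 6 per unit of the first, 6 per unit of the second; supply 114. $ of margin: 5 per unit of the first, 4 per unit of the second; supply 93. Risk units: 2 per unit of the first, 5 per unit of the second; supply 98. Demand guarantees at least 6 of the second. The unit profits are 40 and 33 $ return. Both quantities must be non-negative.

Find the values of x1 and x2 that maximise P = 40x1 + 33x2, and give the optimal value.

Vertices and P = 40x1 + 33x2:
  (0, 19) → P = 627
  (0, 6) → P = 198
  (13, 6) → P = 718

At the optimal vertex, 6x1 + 6x2 = 114 and x2 = 6.
Solving simultaneously gives x1 = 13, x2 = 6.

x1 = 13, x2 = 6, maximum P = 718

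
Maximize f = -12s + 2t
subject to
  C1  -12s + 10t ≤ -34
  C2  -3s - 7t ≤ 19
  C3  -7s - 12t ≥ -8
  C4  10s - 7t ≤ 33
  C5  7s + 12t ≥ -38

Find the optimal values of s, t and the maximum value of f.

Feasible corners and f = -12s + 2t:
  (8/19, -55/19) → f = -206/19
  (244/107, -71/107) → f = -3070/107
  (14/13, -289/91) → f = -1754/91
  (452/169, -151/169) → f = -5726/169

At the optimal vertex, -12s + 10t = -34 and -3s - 7t = 19.
Solving simultaneously gives s = 8/19, t = -55/19.

s = 8/19, t = -55/19, maximum f = -206/19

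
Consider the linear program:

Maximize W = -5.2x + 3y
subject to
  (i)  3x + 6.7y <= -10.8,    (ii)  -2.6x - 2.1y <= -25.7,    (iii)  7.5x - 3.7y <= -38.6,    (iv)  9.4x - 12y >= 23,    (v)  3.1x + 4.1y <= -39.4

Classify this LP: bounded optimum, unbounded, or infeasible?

The boundaries -2.6x - 2.1y = -25.7 and 3.1x + 4.1y = -39.4 meet at (18811/415, -18211/415), but that point violates 7.5x - 3.7y ≤ -38.6. Every candidate vertex is excluded by some other constraint, so the feasible region is empty.

infeasible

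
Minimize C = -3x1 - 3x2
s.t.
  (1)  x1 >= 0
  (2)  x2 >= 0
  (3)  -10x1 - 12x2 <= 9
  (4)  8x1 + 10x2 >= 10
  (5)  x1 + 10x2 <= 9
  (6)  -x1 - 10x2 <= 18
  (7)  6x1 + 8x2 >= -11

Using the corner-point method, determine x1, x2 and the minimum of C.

x1 = 9, x2 = 0, minimum C = -27

Feasible corners and C = -3x1 - 3x2:
  (5/4, 0) → C = -15/4
  (9, 0) → C = -27
  (1/7, 31/35) → C = -108/35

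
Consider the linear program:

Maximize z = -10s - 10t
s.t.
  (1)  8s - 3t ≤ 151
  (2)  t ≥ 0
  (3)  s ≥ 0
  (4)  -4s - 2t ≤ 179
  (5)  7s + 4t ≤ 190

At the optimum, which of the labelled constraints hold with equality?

(2) and (3)

Extreme points and z = -10s - 10t:
  (151/8, 0) → z = -755/4
  (1174/53, 463/53) → z = -16370/53
  (0, 0) → z = 0
  (0, 95/2) → z = -475

The maximum is at (0, 0). Substituting into each constraint, equality holds for (2) and (3); the remaining constraints have slack.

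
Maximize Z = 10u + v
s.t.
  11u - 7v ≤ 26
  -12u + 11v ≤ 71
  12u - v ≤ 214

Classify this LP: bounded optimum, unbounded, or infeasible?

bounded optimum

Feasible corners and Z = 10u + v:
  (1472/73, 2042/73) → Z = 16762/73
  (485/24, 57/2) → Z = 2767/12
The feasible region has finitely many vertices and no improving ray; the maximum is 2767/12 at (485/24, 57/2).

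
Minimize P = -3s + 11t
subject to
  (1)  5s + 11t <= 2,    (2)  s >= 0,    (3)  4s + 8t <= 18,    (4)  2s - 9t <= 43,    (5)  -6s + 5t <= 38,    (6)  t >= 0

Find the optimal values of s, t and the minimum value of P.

Corner points and P = -3s + 11t:
  (0, 2/11) → P = 2
  (2/5, 0) → P = -6/5
  (0, 0) → P = 0

At the optimal vertex, 5s + 11t = 2 and t = 0.
Solving simultaneously gives s = 2/5, t = 0.

s = 2/5, t = 0, minimum P = -6/5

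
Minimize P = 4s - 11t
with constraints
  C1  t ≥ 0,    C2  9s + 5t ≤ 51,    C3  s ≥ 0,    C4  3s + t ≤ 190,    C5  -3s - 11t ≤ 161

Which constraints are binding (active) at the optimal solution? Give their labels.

C2 and C3

Corner points and P = 4s - 11t:
  (17/3, 0) → P = 68/3
  (0, 0) → P = 0
  (0, 51/5) → P = -561/5

The minimum is at (0, 51/5). Substituting into each constraint, equality holds for C2 and C3; the remaining constraints have slack.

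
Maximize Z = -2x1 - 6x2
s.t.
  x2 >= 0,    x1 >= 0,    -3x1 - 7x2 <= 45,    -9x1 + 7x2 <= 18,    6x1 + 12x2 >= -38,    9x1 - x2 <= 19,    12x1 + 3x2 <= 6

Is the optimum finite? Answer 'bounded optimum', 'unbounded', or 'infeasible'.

Vertices and Z = -2x1 - 6x2:
  (0, 0) → Z = 0
  (1/2, 0) → Z = -1
  (0, 2) → Z = -12
The feasible region has finitely many vertices and no improving ray; the maximum is 0 at (0, 0).

bounded optimum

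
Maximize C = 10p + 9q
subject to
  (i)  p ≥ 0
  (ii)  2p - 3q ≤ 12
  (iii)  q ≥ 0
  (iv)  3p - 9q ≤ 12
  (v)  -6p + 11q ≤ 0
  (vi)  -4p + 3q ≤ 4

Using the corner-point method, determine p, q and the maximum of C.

p = 33, q = 18, maximum C = 492

The binding constraints are 2p - 3q = 12 and -6p + 11q = 0.
Solving simultaneously gives p = 33, q = 18.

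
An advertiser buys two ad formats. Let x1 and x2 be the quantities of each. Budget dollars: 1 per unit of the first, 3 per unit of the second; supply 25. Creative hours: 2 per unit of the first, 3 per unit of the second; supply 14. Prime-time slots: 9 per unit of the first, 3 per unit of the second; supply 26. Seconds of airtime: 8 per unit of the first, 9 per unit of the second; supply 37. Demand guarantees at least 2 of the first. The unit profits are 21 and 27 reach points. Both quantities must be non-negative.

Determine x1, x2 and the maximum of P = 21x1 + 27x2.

x1 = 2, x2 = 7/3, maximum P = 105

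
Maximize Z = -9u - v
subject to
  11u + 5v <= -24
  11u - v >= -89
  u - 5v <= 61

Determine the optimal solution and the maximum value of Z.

u = -253/27, v = -380/27, maximum Z = 2657/27

Vertices and Z = -9u - v:
  (-469/66, 65/6) → Z = 1753/33
  (37/12, -139/12) → Z = -97/6
  (-253/27, -380/27) → Z = 2657/27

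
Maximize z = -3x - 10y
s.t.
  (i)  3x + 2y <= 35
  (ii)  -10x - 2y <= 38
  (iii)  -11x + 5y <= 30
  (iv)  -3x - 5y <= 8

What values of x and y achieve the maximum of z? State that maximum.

x = 191/9, y = -43/3, maximum z = 239/3

Feasible corners and z = -3x - 10y:
  (115/37, 475/37) → z = -5095/37
  (191/9, -43/3) → z = 239/3
  (-19/7, 1/35) → z = 55/7

The binding constraints are 3x + 2y = 35 and -3x - 5y = 8.
Solving simultaneously gives x = 191/9, y = -43/3.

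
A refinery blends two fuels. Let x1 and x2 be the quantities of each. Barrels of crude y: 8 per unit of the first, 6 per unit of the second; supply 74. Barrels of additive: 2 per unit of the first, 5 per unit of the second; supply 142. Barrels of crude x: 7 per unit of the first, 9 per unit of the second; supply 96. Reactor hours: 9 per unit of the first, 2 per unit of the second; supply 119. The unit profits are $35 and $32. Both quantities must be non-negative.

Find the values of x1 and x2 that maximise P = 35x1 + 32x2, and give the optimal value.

x1 = 3, x2 = 25/3, maximum P = 1115/3

At the optimal vertex, 8x1 + 6x2 = 74 and 7x1 + 9x2 = 96.
Solving simultaneously gives x1 = 3, x2 = 25/3.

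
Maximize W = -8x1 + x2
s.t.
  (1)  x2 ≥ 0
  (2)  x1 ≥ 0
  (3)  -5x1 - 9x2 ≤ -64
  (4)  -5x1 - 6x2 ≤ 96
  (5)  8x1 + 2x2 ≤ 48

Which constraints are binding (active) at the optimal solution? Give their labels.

Corner points and W = -8x1 + x2:
  (0, 64/9) → W = 64/9
  (0, 24) → W = 24
  (152/31, 136/31) → W = -1080/31

The maximum is at (0, 24). Substituting into each constraint, equality holds for (2) and (5); the remaining constraints have slack.

(2) and (5)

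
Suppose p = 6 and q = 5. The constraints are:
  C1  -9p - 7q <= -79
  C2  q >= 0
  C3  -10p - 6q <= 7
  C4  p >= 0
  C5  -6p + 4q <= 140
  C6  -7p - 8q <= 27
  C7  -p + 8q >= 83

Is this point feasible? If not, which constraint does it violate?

not feasible — violates C7

Constraint C7: -p + 8q = 34, which is not ≥ 83. All other constraints are satisfied.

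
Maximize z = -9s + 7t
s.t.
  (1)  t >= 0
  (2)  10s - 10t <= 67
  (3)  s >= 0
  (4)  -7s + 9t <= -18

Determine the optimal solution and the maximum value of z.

Feasible corners and z = -9s + 7t:
  (67/10, 0) → z = -603/10
  (18/7, 0) → z = -162/7
  (423/20, 289/20) → z = -446/5

The optimum lies where t = 0 and -7s + 9t = -18.
Solving simultaneously gives s = 18/7, t = 0.

s = 18/7, t = 0, maximum z = -162/7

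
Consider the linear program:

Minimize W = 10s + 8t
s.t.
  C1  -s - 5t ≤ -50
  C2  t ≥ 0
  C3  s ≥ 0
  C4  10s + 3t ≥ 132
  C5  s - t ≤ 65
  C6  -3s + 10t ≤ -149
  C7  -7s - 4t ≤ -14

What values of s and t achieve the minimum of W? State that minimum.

s = 249/5, t = 1/25, minimum W = 12458/25

Vertices and W = 10s + 8t:
  (50, 0) → W = 500
  (249/5, 1/25) → W = 12458/25
  (65, 0) → W = 650
  (501/7, 46/7) → W = 5378/7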